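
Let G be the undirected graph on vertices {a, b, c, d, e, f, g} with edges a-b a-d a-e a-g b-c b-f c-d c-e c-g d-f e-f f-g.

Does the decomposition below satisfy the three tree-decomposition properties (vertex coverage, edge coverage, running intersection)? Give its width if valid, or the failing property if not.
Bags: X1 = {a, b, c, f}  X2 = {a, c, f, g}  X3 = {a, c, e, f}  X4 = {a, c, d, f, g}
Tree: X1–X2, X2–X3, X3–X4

No — bags containing vertex g are not connected in the tree.

A tree decomposition must satisfy three properties: every vertex lies in some bag; for every edge, both endpoints lie together in some bag; and for every vertex, the bags containing it form a connected subtree. Here bags containing vertex g are not connected in the tree, so the decomposition is invalid.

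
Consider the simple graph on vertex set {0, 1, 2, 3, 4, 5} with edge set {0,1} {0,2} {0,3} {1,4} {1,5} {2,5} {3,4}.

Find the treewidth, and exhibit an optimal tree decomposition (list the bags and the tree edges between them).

The largest bag has 3 vertices, giving width 2; this decomposition certifies tw(G) ≤ 2. Since 3–4–1–0–3 is a cycle in G, G is not acyclic. Forests are exactly the graphs of treewidth ≤ 1, so tw(G) ≥ 2. Therefore the treewidth is 2.

Treewidth 2.
One optimal decomposition is:
Bags: B1 = {0, 3, 4}  B2 = {0, 1, 4}  B3 = {0, 1, 2}  B4 = {1, 2, 5}
Tree: B1–B2, B2–B3, B3–B4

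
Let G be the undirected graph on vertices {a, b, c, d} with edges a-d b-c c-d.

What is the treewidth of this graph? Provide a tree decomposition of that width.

Each bag holds 2 vertices, so the decomposition has width 1, which upper-bounds the treewidth. G has an edge, so its treewidth is at least 1. Hence tw(G) = 1 exactly.

Treewidth 1.
Bags: B1 = {b, c}  B2 = {c, d}  B3 = {a, d}
Tree: B1–B2, B2–B3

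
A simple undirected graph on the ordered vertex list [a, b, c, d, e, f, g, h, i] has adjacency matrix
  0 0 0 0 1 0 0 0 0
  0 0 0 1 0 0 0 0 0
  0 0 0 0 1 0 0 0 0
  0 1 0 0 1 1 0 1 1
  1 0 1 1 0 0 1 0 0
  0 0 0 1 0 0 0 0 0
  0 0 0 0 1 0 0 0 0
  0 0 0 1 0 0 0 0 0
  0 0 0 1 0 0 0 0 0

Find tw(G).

1

A width-1 tree decomposition is:
Bags: B1 = {d, e}  B2 = {d, i}  B3 = {e, g}  B4 = {a, e}  B5 = {d, f}  B6 = {c, e}  B7 = {b, d}  B8 = {d, h}
Tree: B1–B2, B1–B3, B3–B4, B1–B5, B1–B6, B1–B7, B1–B8
The largest bag has 2 vertices, giving width 1; this decomposition certifies tw(G) ≤ 1. Any graph with an edge has treewidth ≥ 1, and G has the edge e–d. The upper and lower bounds meet at 1, so that is the treewidth.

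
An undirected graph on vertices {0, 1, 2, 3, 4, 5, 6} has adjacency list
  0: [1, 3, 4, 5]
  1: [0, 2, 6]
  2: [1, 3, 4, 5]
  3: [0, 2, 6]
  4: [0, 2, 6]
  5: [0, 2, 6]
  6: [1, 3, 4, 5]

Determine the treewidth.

A width-3 tree decomposition is:
Bags: B1 = {0, 2, 3, 6}  B2 = {0, 2, 5, 6}  B3 = {0, 1, 2, 6}  B4 = {0, 2, 4, 6}
Tree: B1–B2, B2–B3, B3–B4
Every bag has size at most 4, so the width is 4 − 1 = 3 and tw(G) ≤ 3. For the lower bound: the 4 vertex sets {3,6}, {2,5}, {0}, {1} are disjoint, each induces a connected subgraph, and every pair is joined by at least one edge of G. Contracting each set to a single vertex therefore yields K_{4} as a minor, and since treewidth is minor-monotone, tw(G) ≥ tw(K_{4}) = 3. Therefore the treewidth is 3.

3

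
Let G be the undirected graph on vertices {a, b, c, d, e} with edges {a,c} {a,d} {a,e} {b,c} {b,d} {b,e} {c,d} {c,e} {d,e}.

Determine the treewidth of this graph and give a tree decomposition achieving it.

Every bag has size at most 4, so the width is 4 − 1 = 3 and tw(G) ≤ 3. For the lower bound, the 4 vertices {a, c, d, e} are pairwise adjacent, and any tree decomposition puts a clique entirely inside one bag — forcing width ≥ 3. The upper and lower bounds meet at 3, so that is the treewidth.

Treewidth 3.
Bags: B1 = {a, c, d, e}  B2 = {b, c, d, e}
Tree: B1–B2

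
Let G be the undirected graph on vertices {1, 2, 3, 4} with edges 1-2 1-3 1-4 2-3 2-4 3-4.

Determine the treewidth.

3

A width-3 tree decomposition is:
Bags: B1 = {1, 2, 3, 4}
Tree: (single bag)
With just one bag of size 4, the width is 4 − 1 = 3, so tw(G) ≤ 3. On the other hand G contains the 4-clique {1, 2, 3, 4}. A clique must lie in a single bag of any decomposition, so no decomposition can have width below 3. The upper and lower bounds meet at 3, so that is the treewidth.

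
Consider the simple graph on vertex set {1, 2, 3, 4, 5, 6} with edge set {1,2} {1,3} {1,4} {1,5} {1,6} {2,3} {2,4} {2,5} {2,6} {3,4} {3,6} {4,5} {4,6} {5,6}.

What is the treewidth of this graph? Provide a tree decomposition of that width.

Treewidth 4.
One optimal decomposition is:
Bags: B1 = {1, 2, 3, 4, 6}  B2 = {1, 2, 4, 5, 6}
Tree: B1–B2

The largest bag has 5 vertices, giving width 4; this decomposition certifies tw(G) ≤ 4. Conversely, {1, 2, 3, 4, 6} is a clique of size 5, and the vertices of any clique must share a bag in every tree decomposition; so some bag has ≥ 5 vertices and tw(G) ≥ 4. The upper and lower bounds meet at 4, so that is the treewidth.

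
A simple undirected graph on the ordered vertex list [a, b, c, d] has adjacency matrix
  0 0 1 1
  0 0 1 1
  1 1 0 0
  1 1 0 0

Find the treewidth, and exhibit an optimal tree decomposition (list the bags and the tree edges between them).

Each bag holds 3 vertices, so the decomposition has width 2, which upper-bounds the treewidth. Since c–a–d–b–c is a cycle in G, G is not acyclic. Forests are exactly the graphs of treewidth ≤ 1, so tw(G) ≥ 2. Combining the bounds, tw(G) = 2.

Treewidth 2.
One such decomposition:
Bags: B1 = {a, c, d}  B2 = {b, c, d}
Tree: B1–B2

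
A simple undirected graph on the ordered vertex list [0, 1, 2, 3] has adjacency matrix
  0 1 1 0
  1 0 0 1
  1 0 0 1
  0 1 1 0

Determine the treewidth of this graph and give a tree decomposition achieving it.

Treewidth 2.
One optimal decomposition is:
Bags: B1 = {0, 2, 3}  B2 = {0, 1, 3}
Tree: B1–B2

The largest bag has 3 vertices, giving width 2; this decomposition certifies tw(G) ≤ 2. The edges 3–2–0–1–3 form a cycle, so G is not a tree and its treewidth is at least 2. The upper and lower bounds meet at 2, so that is the treewidth.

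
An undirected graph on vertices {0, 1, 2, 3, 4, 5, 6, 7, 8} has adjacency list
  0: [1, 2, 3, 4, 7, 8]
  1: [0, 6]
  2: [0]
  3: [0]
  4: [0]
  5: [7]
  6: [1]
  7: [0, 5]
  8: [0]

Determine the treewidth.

1

A width-1 tree decomposition is:
Bags: B1 = {0, 3}  B2 = {0, 8}  B3 = {0, 1}  B4 = {0, 7}  B5 = {5, 7}  B6 = {1, 6}  B7 = {0, 2}  B8 = {0, 4}
Tree: B1–B2, B2–B3, B3–B4, B4–B5, B3–B6, B1–B7, B4–B8
The largest bag has 2 vertices, giving width 1; this decomposition certifies tw(G) ≤ 1. Any graph with an edge has treewidth ≥ 1, and G has the edge 3–0. The upper and lower bounds meet at 1, so that is the treewidth.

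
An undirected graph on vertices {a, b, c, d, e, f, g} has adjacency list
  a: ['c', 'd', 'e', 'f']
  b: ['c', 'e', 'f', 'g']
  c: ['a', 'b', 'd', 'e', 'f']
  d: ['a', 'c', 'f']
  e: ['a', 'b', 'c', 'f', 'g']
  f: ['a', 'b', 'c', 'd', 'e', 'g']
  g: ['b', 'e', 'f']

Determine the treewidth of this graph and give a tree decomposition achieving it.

Each bag holds 4 vertices, so the decomposition has width 3, which upper-bounds the treewidth. On the other hand G contains the 4-clique {b, e, f, g}. A clique must lie in a single bag of any decomposition, so no decomposition can have width below 3. The upper and lower bounds meet at 3, so that is the treewidth.

Treewidth 3.
One optimal decomposition is:
Bags: B1 = {a, c, e, f}  B2 = {a, c, d, f}  B3 = {b, c, e, f}  B4 = {b, e, f, g}
Tree: B1–B2, B1–B3, B3–B4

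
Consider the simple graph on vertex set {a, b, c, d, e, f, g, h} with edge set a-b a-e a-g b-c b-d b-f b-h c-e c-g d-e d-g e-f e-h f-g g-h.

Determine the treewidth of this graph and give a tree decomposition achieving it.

The largest bag has 4 vertices, giving width 3; this decomposition certifies tw(G) ≤ 3. For the lower bound: the 4 vertex sets {a,b}, {c,e}, {g}, {h} are disjoint, each induces a connected subgraph, and every pair is joined by at least one edge of G. Contracting each set to a single vertex therefore yields K_{4} as a minor, and since treewidth is minor-monotone, tw(G) ≥ tw(K_{4}) = 3. Hence tw(G) = 3 exactly.

Treewidth 3.
Bags: B1 = {a, b, e, g}  B2 = {b, c, e, g}  B3 = {b, e, g, h}  B4 = {b, e, f, g}  B5 = {b, d, e, g}
Tree: B1–B2, B2–B3, B3–B4, B4–B5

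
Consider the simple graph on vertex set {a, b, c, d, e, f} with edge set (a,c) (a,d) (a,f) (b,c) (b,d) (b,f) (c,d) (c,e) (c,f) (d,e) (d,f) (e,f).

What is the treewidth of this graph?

A width-3 tree decomposition is:
Bags: B1 = {b, c, d, f}  B2 = {a, c, d, f}  B3 = {c, d, e, f}
Tree: B1–B2, B2–B3
The largest bag has 4 vertices, giving width 3; this decomposition certifies tw(G) ≤ 3. On the other hand G contains the 4-clique {c, d, e, f}. A clique must lie in a single bag of any decomposition, so no decomposition can have width below 3. Combining the bounds, tw(G) = 3.

3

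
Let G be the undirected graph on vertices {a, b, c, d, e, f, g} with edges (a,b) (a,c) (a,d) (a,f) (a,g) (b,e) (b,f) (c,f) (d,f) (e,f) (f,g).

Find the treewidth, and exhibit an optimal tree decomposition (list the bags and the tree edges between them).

Treewidth 2.
One optimal decomposition is:
Bags: B1 = {a, b, f}  B2 = {b, e, f}  B3 = {a, f, g}  B4 = {a, c, f}  B5 = {a, d, f}
Tree: B1–B2, B1–B3, B1–B4, B3–B5

The largest bag has 3 vertices, giving width 2; this decomposition certifies tw(G) ≤ 2. On the other hand G contains the 3-clique {b, e, f}. A clique must lie in a single bag of any decomposition, so no decomposition can have width below 2. Therefore the treewidth is 2.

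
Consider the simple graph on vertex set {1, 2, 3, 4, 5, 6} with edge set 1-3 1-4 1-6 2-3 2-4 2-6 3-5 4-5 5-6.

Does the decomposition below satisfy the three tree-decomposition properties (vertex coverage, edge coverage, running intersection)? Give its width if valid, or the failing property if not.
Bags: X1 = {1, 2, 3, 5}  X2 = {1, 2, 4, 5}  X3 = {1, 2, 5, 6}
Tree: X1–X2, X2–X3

Every vertex of G appears in some bag (union = {1, 2, 3, 4, 5, 6}); every edge is covered by a bag; and for each vertex v the set of bags containing v is connected in the bag tree. The decomposition is therefore valid. The largest bag has 4 vertices, so the width is 3.

Yes; width 3.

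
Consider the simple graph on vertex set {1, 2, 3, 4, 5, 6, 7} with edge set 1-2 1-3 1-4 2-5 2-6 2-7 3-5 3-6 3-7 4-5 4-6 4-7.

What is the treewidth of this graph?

3

A width-3 tree decomposition is:
Bags: B1 = {1, 2, 3, 4}  B2 = {2, 3, 4, 5}  B3 = {2, 3, 4, 6}  B4 = {2, 3, 4, 7}
Tree: B1–B2, B2–B3, B3–B4
The largest bag has 4 vertices, giving width 3; this decomposition certifies tw(G) ≤ 3. For the lower bound: the 4 vertex sets {1,2}, {4,5}, {3}, {6} are disjoint, each induces a connected subgraph, and every pair is joined by at least one edge of G. Contracting each set to a single vertex therefore yields K_{4} as a minor, and since treewidth is minor-monotone, tw(G) ≥ tw(K_{4}) = 3. Combining the bounds, tw(G) = 3.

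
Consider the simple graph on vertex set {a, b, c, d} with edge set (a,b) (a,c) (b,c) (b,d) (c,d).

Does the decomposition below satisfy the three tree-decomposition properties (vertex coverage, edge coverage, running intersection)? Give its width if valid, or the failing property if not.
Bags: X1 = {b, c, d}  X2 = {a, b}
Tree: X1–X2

A tree decomposition must satisfy three properties: every vertex lies in some bag; for every edge, both endpoints lie together in some bag; and for every vertex, the bags containing it form a connected subtree. Here edge (c,a) lies in no bag, so the decomposition is invalid.

No — edge (c,a) lies in no bag.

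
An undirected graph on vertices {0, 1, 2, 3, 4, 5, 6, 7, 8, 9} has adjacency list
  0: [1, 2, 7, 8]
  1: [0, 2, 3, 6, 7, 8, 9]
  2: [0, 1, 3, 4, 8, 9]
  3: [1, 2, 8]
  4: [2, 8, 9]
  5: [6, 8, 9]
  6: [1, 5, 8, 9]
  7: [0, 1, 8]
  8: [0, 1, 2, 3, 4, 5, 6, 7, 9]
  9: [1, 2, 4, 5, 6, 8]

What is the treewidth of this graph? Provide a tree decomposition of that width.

Treewidth 3.
Bags: B1 = {1, 2, 8, 9}  B2 = {0, 1, 2, 8}  B3 = {1, 6, 8, 9}  B4 = {2, 4, 8, 9}  B5 = {5, 6, 8, 9}  B6 = {0, 1, 7, 8}  B7 = {1, 2, 3, 8}
Tree: B1–B2, B1–B3, B1–B4, B3–B5, B2–B6, B2–B7

The largest bag has 4 vertices, giving width 3; this decomposition certifies tw(G) ≤ 3. Conversely, {0, 1, 2, 8} is a clique of size 4, and the vertices of any clique must share a bag in every tree decomposition; so some bag has ≥ 4 vertices and tw(G) ≥ 3. The upper and lower bounds meet at 3, so that is the treewidth.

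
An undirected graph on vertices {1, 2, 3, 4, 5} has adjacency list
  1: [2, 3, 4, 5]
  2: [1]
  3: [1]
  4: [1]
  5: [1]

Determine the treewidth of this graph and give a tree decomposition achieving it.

Treewidth 1.
Bags: B1 = {1, 2}  B2 = {1, 3}  B3 = {1, 5}  B4 = {1, 4}
Tree: B1–B2, B1–B3, B1–B4

Each bag holds 2 vertices, so the decomposition has width 1, which upper-bounds the treewidth. Any graph with an edge has treewidth ≥ 1, and G has the edge 2–1. Hence tw(G) = 1 exactly.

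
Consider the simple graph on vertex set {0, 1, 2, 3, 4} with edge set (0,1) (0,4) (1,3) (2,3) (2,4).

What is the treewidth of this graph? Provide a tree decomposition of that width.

Treewidth 2.
One such decomposition:
Bags: B1 = {0, 1, 4}  B2 = {1, 2, 4}  B3 = {1, 2, 3}
Tree: B1–B2, B2–B3

Every bag has size at most 3, so the width is 3 − 1 = 2 and tw(G) ≤ 2. For the lower bound, G contains the cycle 1–0–4–2–3–1, so G is not a forest; only forests have treewidth ≤ 1, hence tw(G) ≥ 2. Therefore the treewidth is 2.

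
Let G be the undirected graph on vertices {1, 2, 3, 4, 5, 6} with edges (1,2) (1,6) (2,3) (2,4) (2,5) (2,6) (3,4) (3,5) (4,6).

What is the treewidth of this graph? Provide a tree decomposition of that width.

Treewidth 2.
One optimal decomposition is:
Bags: B1 = {2, 3, 4}  B2 = {2, 3, 5}  B3 = {2, 4, 6}  B4 = {1, 2, 6}
Tree: B1–B2, B1–B3, B3–B4

Every bag has size at most 3, so the width is 3 − 1 = 2 and tw(G) ≤ 2. Conversely, {1, 2, 6} is a clique of size 3, and the vertices of any clique must share a bag in every tree decomposition; so some bag has ≥ 3 vertices and tw(G) ≥ 2. Combining the bounds, tw(G) = 2.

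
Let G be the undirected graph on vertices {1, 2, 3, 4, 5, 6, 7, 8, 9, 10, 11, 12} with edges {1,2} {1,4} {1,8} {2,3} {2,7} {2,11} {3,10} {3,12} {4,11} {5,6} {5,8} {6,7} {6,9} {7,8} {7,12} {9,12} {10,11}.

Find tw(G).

3

A width-3 tree decomposition is:
Bags: B1 = {5, 6, 8, 9}  B2 = {6, 7, 8, 9}  B3 = {7, 8, 9, 12}  B4 = {1, 7, 8, 12}  B5 = {1, 2, 7, 12}  B6 = {1, 2, 3, 12}  B7 = {1, 2, 3, 4}  B8 = {2, 3, 4, 11}  B9 = {3, 4, 10, 11}
Tree: B1–B2, B2–B3, B3–B4, B4–B5, B5–B6, B6–B7, B7–B8, B8–B9
The largest bag has 4 vertices, giving width 3; this decomposition certifies tw(G) ≤ 3. For the lower bound: the 4 vertex sets {5,6,9}, {8}, {7}, {1,2,3,12} are disjoint, each induces a connected subgraph, and every pair is joined by at least one edge of G. Contracting each set to a single vertex therefore yields K_{4} as a minor, and since treewidth is minor-monotone, tw(G) ≥ tw(K_{4}) = 3. Combining the bounds, tw(G) = 3.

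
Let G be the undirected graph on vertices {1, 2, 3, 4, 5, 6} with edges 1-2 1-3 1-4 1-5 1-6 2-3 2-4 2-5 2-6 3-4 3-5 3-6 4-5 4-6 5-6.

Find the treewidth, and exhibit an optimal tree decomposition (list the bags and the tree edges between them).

A single bag containing all 6 vertices is trivially a valid decomposition of width 5. For the lower bound, the 6 vertices {1, 2, 3, 4, 5, 6} are pairwise adjacent, and any tree decomposition puts a clique entirely inside one bag — forcing width ≥ 5. Hence tw(G) = 5 exactly.

Treewidth 5.
One such decomposition:
Bags: B1 = {1, 2, 3, 4, 5, 6}
Tree: (single bag)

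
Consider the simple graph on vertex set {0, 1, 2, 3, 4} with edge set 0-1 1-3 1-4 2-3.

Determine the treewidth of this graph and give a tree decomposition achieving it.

Treewidth 1.
One such decomposition:
Bags: B1 = {1, 4}  B2 = {0, 1}  B3 = {1, 3}  B4 = {2, 3}
Tree: B1–B2, B2–B3, B3–B4

Every bag has size at most 2, so the width is 2 − 1 = 1 and tw(G) ≤ 1. G has an edge, so its treewidth is at least 1. The upper and lower bounds meet at 1, so that is the treewidth.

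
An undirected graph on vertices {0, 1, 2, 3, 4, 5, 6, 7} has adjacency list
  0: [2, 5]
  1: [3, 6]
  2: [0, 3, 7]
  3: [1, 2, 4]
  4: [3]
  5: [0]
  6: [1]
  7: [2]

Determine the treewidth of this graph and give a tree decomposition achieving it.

Treewidth 1.
Bags: B1 = {2, 3}  B2 = {3, 4}  B3 = {0, 2}  B4 = {2, 7}  B5 = {1, 3}  B6 = {0, 5}  B7 = {1, 6}
Tree: B1–B2, B1–B3, B1–B4, B2–B5, B3–B6, B5–B7

The largest bag has 2 vertices, giving width 1; this decomposition certifies tw(G) ≤ 1. Since G has at least one edge (e.g. 3–2), it is not an edgeless graph, so tw(G) ≥ 1. Combining the bounds, tw(G) = 1.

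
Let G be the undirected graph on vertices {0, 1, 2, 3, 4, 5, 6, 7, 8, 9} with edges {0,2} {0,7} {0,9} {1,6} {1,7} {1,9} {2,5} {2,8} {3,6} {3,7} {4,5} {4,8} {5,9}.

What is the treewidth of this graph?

A width-2 tree decomposition is:
Bags: B1 = {4, 5, 8}  B2 = {2, 5, 8}  B3 = {2, 5, 9}  B4 = {0, 2, 9}  B5 = {0, 1, 9}  B6 = {0, 1, 7}  B7 = {1, 6, 7}  B8 = {3, 6, 7}
Tree: B1–B2, B2–B3, B3–B4, B4–B5, B5–B6, B6–B7, B7–B8
The largest bag has 3 vertices, giving width 2; this decomposition certifies tw(G) ≤ 2. The edges 4–8–2–5–4 form a cycle, so G is not a tree and its treewidth is at least 2. Combining the bounds, tw(G) = 2.

2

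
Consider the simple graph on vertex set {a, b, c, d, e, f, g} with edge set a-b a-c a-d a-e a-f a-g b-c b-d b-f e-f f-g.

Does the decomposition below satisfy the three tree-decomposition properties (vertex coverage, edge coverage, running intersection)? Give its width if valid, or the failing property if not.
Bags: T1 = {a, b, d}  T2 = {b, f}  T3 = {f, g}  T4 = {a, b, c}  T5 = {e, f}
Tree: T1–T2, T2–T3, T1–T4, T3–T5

A tree decomposition must satisfy three properties: every vertex lies in some bag; for every edge, both endpoints lie together in some bag; and for every vertex, the bags containing it form a connected subtree. Here edge (a,f) lies in no bag, so the decomposition is invalid.

No — edge (a,f) lies in no bag.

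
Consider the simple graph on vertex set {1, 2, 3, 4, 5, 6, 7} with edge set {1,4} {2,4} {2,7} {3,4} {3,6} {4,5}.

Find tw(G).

1

A width-1 tree decomposition is:
Bags: B1 = {3, 4}  B2 = {4, 5}  B3 = {1, 4}  B4 = {3, 6}  B5 = {2, 4}  B6 = {2, 7}
Tree: B1–B2, B2–B3, B1–B4, B3–B5, B5–B6
The largest bag has 2 vertices, giving width 1; this decomposition certifies tw(G) ≤ 1. Any graph with an edge has treewidth ≥ 1, and G has the edge 4–3. Combining the bounds, tw(G) = 1.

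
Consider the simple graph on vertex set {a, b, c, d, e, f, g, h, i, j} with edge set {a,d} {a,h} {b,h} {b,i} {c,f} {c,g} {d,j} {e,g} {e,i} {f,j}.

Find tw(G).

A width-2 tree decomposition is:
Bags: B1 = {a, b, h}  B2 = {a, b, d}  B3 = {b, d, j}  B4 = {b, f, j}  B5 = {b, c, f}  B6 = {b, c, g}  B7 = {b, e, g}  B8 = {b, e, i}
Tree: B1–B2, B2–B3, B3–B4, B4–B5, B5–B6, B6–B7, B7–B8
The largest bag has 3 vertices, giving width 2; this decomposition certifies tw(G) ≤ 2. The edges b–h–a–d–j–f–c–g–e–i–b form a cycle, so G is not a tree and its treewidth is at least 2. Hence tw(G) = 2 exactly.

2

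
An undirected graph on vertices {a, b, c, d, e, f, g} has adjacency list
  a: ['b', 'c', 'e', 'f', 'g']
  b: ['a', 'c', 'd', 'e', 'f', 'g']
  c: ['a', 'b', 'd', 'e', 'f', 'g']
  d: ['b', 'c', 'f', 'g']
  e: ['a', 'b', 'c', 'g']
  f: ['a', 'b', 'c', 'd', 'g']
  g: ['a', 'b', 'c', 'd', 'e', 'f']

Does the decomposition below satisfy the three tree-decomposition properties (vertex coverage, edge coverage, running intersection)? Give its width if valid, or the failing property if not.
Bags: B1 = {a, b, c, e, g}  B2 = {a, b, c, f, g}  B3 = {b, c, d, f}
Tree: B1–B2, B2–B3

A tree decomposition must satisfy three properties: every vertex lies in some bag; for every edge, both endpoints lie together in some bag; and for every vertex, the bags containing it form a connected subtree. Here edge (g,d) lies in no bag, so the decomposition is invalid.

No — edge (g,d) lies in no bag.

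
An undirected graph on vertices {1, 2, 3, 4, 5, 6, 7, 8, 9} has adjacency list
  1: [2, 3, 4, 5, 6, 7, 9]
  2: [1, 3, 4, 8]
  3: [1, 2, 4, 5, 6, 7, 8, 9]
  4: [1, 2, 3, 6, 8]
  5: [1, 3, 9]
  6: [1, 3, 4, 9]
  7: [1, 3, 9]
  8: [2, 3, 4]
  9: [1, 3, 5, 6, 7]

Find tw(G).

A width-3 tree decomposition is:
Bags: B1 = {1, 3, 6, 9}  B2 = {1, 3, 4, 6}  B3 = {1, 3, 5, 9}  B4 = {1, 3, 7, 9}  B5 = {1, 2, 3, 4}  B6 = {2, 3, 4, 8}
Tree: B1–B2, B1–B3, B3–B4, B2–B5, B5–B6
The largest bag has 4 vertices, giving width 3; this decomposition certifies tw(G) ≤ 3. Conversely, {2, 3, 4, 8} is a clique of size 4, and the vertices of any clique must share a bag in every tree decomposition; so some bag has ≥ 4 vertices and tw(G) ≥ 3. The upper and lower bounds meet at 3, so that is the treewidth.

3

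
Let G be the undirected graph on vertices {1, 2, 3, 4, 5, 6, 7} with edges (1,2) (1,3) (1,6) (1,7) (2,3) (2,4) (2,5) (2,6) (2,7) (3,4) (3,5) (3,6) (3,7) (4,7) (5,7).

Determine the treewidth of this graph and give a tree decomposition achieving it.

Every bag has size at most 4, so the width is 4 − 1 = 3 and tw(G) ≤ 3. Conversely, {1, 2, 3, 6} is a clique of size 4, and the vertices of any clique must share a bag in every tree decomposition; so some bag has ≥ 4 vertices and tw(G) ≥ 3. Combining the bounds, tw(G) = 3.

Treewidth 3.
Bags: B1 = {1, 2, 3, 7}  B2 = {2, 3, 5, 7}  B3 = {1, 2, 3, 6}  B4 = {2, 3, 4, 7}
Tree: B1–B2, B1–B3, B2–B4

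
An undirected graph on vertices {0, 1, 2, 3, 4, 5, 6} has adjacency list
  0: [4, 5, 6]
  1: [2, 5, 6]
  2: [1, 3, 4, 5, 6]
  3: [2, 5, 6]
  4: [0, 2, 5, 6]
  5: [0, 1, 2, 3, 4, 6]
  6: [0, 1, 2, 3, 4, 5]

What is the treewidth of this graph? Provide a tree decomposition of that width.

Treewidth 3.
One such decomposition:
Bags: B1 = {0, 4, 5, 6}  B2 = {2, 4, 5, 6}  B3 = {2, 3, 5, 6}  B4 = {1, 2, 5, 6}
Tree: B1–B2, B2–B3, B2–B4

Each bag holds 4 vertices, so the decomposition has width 3, which upper-bounds the treewidth. Conversely, {0, 4, 5, 6} is a clique of size 4, and the vertices of any clique must share a bag in every tree decomposition; so some bag has ≥ 4 vertices and tw(G) ≥ 3. The upper and lower bounds meet at 3, so that is the treewidth.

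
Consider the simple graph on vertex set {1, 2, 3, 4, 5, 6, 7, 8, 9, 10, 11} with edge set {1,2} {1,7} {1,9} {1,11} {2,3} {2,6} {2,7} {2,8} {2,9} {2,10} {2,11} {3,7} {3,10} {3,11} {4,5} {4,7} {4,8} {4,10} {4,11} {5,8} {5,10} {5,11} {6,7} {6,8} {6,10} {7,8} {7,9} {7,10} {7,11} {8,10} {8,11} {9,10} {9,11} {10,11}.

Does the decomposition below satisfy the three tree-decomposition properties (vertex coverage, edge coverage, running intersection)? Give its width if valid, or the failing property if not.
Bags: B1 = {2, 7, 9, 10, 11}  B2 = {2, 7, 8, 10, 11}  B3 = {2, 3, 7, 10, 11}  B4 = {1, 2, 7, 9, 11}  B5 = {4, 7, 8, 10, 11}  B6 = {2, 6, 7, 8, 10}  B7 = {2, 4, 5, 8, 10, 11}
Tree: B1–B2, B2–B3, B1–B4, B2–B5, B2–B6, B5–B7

No — bags containing vertex 2 are not connected in the tree.

A tree decomposition must satisfy three properties: every vertex lies in some bag; for every edge, both endpoints lie together in some bag; and for every vertex, the bags containing it form a connected subtree. Here bags containing vertex 2 are not connected in the tree, so the decomposition is invalid.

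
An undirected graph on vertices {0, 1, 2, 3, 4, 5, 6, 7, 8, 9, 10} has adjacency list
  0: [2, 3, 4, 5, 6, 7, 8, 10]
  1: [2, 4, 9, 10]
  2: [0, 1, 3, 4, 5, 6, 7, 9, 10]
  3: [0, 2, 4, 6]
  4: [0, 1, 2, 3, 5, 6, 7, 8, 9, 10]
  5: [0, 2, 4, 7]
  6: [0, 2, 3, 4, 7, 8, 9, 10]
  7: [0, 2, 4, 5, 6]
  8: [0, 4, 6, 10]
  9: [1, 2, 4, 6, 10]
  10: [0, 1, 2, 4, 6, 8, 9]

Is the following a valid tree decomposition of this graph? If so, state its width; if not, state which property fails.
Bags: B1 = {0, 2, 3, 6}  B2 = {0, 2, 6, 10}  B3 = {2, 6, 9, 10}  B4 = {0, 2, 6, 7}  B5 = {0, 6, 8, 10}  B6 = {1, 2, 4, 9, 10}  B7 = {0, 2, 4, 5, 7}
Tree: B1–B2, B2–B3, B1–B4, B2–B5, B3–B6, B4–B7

No — edge (3,4) lies in no bag.

A tree decomposition must satisfy three properties: every vertex lies in some bag; for every edge, both endpoints lie together in some bag; and for every vertex, the bags containing it form a connected subtree. Here edge (3,4) lies in no bag, so the decomposition is invalid.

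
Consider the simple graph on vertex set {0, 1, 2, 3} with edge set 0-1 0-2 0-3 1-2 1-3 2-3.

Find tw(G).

A width-3 tree decomposition is:
Bags: B1 = {0, 1, 2, 3}
Tree: (single bag)
With just one bag of size 4, the width is 4 − 1 = 3, so tw(G) ≤ 3. For the lower bound, the 4 vertices {0, 1, 2, 3} are pairwise adjacent, and any tree decomposition puts a clique entirely inside one bag — forcing width ≥ 3. The upper and lower bounds meet at 3, so that is the treewidth.

3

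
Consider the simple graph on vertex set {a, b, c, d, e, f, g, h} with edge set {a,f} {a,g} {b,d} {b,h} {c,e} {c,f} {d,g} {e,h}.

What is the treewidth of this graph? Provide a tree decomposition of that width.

Each bag holds 3 vertices, so the decomposition has width 2, which upper-bounds the treewidth. The edges e–h–b–d–g–a–f–c–e form a cycle, so G is not a tree and its treewidth is at least 2. Combining the bounds, tw(G) = 2.

Treewidth 2.
One optimal decomposition is:
Bags: B1 = {b, e, h}  B2 = {b, d, e}  B3 = {d, e, g}  B4 = {a, e, g}  B5 = {a, e, f}  B6 = {c, e, f}
Tree: B1–B2, B2–B3, B3–B4, B4–B5, B5–B6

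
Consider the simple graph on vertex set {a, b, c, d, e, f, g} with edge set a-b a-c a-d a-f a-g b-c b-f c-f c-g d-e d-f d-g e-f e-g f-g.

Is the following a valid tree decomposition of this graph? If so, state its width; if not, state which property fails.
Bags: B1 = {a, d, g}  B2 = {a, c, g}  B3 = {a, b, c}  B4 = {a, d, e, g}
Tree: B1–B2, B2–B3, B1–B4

A tree decomposition must satisfy three properties: every vertex lies in some bag; for every edge, both endpoints lie together in some bag; and for every vertex, the bags containing it form a connected subtree. Here vertex f appears in no bag, so the decomposition is invalid.

No — vertex f appears in no bag.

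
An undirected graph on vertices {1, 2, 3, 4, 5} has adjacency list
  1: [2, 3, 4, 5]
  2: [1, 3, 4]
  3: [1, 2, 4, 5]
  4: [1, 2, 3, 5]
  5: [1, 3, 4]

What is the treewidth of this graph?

3

A width-3 tree decomposition is:
Bags: B1 = {1, 2, 3, 4}  B2 = {1, 3, 4, 5}
Tree: B1–B2
The largest bag has 4 vertices, giving width 3; this decomposition certifies tw(G) ≤ 3. For the lower bound, the 4 vertices {1, 2, 3, 4} are pairwise adjacent, and any tree decomposition puts a clique entirely inside one bag — forcing width ≥ 3. The upper and lower bounds meet at 3, so that is the treewidth.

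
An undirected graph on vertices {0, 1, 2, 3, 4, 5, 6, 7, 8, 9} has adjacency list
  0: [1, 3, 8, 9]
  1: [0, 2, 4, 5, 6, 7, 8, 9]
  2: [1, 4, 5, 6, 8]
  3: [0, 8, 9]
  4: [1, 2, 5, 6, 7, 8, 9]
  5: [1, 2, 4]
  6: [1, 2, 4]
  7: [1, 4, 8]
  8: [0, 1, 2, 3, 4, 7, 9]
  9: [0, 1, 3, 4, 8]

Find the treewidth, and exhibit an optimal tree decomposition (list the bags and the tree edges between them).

Every bag has size at most 4, so the width is 4 − 1 = 3 and tw(G) ≤ 3. For the lower bound, the 4 vertices {0, 1, 8, 9} are pairwise adjacent, and any tree decomposition puts a clique entirely inside one bag — forcing width ≥ 3. The upper and lower bounds meet at 3, so that is the treewidth.

Treewidth 3.
One optimal decomposition is:
Bags: B1 = {1, 2, 4, 5}  B2 = {1, 2, 4, 8}  B3 = {1, 2, 4, 6}  B4 = {1, 4, 7, 8}  B5 = {1, 4, 8, 9}  B6 = {0, 1, 8, 9}  B7 = {0, 3, 8, 9}
Tree: B1–B2, B1–B3, B2–B4, B4–B5, B5–B6, B6–B7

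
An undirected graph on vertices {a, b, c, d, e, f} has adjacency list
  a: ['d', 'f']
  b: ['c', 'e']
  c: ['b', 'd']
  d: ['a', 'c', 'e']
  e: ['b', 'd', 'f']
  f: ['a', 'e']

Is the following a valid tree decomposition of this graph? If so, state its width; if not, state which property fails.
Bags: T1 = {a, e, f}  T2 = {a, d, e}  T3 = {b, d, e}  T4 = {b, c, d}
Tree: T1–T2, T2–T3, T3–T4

Checking the three conditions: (i) the bags cover all of {a, b, c, d, e, f}; (ii) for each edge, some bag contains both endpoints; (iii) the bags containing any fixed vertex form a subtree. All hold, so the decomposition is valid with width 3 − 1 = 2.

Yes; width 2.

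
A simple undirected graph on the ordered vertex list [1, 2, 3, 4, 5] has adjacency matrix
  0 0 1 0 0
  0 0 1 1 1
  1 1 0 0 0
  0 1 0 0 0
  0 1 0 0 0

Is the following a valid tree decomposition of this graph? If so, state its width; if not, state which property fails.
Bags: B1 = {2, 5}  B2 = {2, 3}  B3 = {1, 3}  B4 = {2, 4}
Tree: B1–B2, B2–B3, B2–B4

Every vertex of G appears in some bag (union = {1, 2, 3, 4, 5}); every edge is covered by a bag; and for each vertex v the set of bags containing v is connected in the bag tree. The decomposition is therefore valid. The largest bag has 2 vertices, so the width is 1.

Yes; width 1.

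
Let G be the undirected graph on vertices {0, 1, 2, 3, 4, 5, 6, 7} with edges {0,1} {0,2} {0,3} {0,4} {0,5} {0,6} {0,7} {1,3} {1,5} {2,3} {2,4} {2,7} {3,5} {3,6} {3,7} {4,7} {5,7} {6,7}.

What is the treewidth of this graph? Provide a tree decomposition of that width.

The largest bag has 4 vertices, giving width 3; this decomposition certifies tw(G) ≤ 3. Conversely, {0, 1, 3, 5} is a clique of size 4, and the vertices of any clique must share a bag in every tree decomposition; so some bag has ≥ 4 vertices and tw(G) ≥ 3. Hence tw(G) = 3 exactly.

Treewidth 3.
Bags: B1 = {0, 3, 6, 7}  B2 = {0, 3, 5, 7}  B3 = {0, 1, 3, 5}  B4 = {0, 2, 3, 7}  B5 = {0, 2, 4, 7}
Tree: B1–B2, B2–B3, B2–B4, B4–B5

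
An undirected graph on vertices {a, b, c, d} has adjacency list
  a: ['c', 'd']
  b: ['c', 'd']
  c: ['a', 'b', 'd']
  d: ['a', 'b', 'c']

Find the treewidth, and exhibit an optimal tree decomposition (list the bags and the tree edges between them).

Each bag holds 3 vertices, so the decomposition has width 2, which upper-bounds the treewidth. On the other hand G contains the 3-clique {a, c, d}. A clique must lie in a single bag of any decomposition, so no decomposition can have width below 2. The upper and lower bounds meet at 2, so that is the treewidth.

Treewidth 2.
One optimal decomposition is:
Bags: B1 = {a, c, d}  B2 = {b, c, d}
Tree: B1–B2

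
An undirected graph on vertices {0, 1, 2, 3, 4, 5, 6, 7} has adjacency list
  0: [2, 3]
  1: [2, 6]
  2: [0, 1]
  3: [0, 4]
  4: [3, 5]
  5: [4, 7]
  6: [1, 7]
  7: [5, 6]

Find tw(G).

2

A width-2 tree decomposition is:
Bags: B1 = {5, 6, 7}  B2 = {4, 5, 6}  B3 = {3, 4, 6}  B4 = {0, 3, 6}  B5 = {0, 2, 6}  B6 = {1, 2, 6}
Tree: B1–B2, B2–B3, B3–B4, B4–B5, B5–B6
Each bag holds 3 vertices, so the decomposition has width 2, which upper-bounds the treewidth. The edges 6–7–5–4–3–0–2–1–6 form a cycle, so G is not a tree and its treewidth is at least 2. Therefore the treewidth is 2.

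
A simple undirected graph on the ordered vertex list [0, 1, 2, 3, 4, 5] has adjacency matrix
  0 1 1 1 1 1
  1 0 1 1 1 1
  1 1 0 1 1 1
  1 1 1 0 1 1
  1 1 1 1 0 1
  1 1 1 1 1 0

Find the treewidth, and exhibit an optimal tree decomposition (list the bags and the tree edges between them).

A single bag containing all 6 vertices is trivially a valid decomposition of width 5. Conversely, {0, 1, 2, 3, 4, 5} is a clique of size 6, and the vertices of any clique must share a bag in every tree decomposition; so some bag has ≥ 6 vertices and tw(G) ≥ 5. The upper and lower bounds meet at 5, so that is the treewidth.

Treewidth 5.
One such decomposition:
Bags: B1 = {0, 1, 2, 3, 4, 5}
Tree: (single bag)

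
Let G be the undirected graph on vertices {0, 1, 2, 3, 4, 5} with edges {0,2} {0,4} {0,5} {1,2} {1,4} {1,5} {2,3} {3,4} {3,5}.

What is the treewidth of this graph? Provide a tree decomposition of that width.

Treewidth 3.
Bags: B1 = {0, 1, 3, 5}  B2 = {0, 1, 3, 4}  B3 = {0, 1, 2, 3}
Tree: B1–B2, B2–B3

Each bag holds 4 vertices, so the decomposition has width 3, which upper-bounds the treewidth. For the lower bound: the 4 vertex sets {1,5}, {0,4}, {3}, {2} are disjoint, each induces a connected subgraph, and every pair is joined by at least one edge of G. Contracting each set to a single vertex therefore yields K_{4} as a minor, and since treewidth is minor-monotone, tw(G) ≥ tw(K_{4}) = 3. Therefore the treewidth is 3.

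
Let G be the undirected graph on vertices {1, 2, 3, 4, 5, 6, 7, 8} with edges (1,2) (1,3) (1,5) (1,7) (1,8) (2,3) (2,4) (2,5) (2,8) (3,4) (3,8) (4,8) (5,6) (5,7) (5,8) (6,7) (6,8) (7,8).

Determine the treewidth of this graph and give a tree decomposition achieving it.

Each bag holds 4 vertices, so the decomposition has width 3, which upper-bounds the treewidth. For the lower bound, the 4 vertices {1, 2, 3, 8} are pairwise adjacent, and any tree decomposition puts a clique entirely inside one bag — forcing width ≥ 3. Therefore the treewidth is 3.

Treewidth 3.
Bags: B1 = {1, 2, 5, 8}  B2 = {1, 5, 7, 8}  B3 = {1, 2, 3, 8}  B4 = {2, 3, 4, 8}  B5 = {5, 6, 7, 8}
Tree: B1–B2, B1–B3, B3–B4, B2–B5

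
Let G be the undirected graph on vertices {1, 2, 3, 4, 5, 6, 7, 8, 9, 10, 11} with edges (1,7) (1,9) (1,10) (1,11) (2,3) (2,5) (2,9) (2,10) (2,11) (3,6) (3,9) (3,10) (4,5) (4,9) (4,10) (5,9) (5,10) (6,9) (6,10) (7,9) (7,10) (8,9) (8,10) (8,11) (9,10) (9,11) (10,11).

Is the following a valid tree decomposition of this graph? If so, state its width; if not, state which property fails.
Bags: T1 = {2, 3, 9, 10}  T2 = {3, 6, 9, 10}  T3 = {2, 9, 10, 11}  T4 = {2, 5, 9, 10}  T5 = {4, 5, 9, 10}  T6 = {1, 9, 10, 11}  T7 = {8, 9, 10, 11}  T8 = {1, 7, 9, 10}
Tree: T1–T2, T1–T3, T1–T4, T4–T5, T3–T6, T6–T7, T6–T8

Yes; width 3.

Vertex coverage: the bags together contain {1, 2, 3, 4, 5, 6, 7, 8, 9, 10, 11}, the full vertex set. Edge coverage: each edge of G has both endpoints in at least one bag. Running intersection: for every vertex, the bags containing it form a connected subtree. All three properties hold, so this is a valid tree decomposition of width max|bag| − 1 = 3, and hence tw(G) ≤ 3.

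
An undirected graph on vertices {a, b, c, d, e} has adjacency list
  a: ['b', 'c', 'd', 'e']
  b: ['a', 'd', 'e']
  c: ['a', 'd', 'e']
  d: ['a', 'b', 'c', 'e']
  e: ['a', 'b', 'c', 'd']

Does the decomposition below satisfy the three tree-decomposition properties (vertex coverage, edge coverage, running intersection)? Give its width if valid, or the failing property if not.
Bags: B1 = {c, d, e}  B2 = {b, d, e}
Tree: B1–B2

A tree decomposition must satisfy three properties: every vertex lies in some bag; for every edge, both endpoints lie together in some bag; and for every vertex, the bags containing it form a connected subtree. Here vertex a appears in no bag, so the decomposition is invalid.

No — vertex a appears in no bag.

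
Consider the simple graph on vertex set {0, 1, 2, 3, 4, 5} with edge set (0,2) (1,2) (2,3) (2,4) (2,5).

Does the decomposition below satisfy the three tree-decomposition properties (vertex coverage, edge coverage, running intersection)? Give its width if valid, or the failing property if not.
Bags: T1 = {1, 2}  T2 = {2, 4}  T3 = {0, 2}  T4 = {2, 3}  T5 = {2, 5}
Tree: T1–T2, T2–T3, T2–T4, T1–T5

Yes; width 1.

Checking the three conditions: (i) the bags cover all of {0, 1, 2, 3, 4, 5}; (ii) for each edge, some bag contains both endpoints; (iii) the bags containing any fixed vertex form a subtree. All hold, so the decomposition is valid with width 2 − 1 = 1.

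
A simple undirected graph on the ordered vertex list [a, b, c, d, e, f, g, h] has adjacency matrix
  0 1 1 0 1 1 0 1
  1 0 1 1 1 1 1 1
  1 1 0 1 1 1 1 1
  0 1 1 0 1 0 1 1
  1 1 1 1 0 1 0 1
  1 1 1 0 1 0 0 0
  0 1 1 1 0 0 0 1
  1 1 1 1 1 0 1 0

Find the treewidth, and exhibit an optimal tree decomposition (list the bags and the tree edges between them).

Treewidth 4.
One such decomposition:
Bags: B1 = {a, b, c, e, h}  B2 = {b, c, d, e, h}  B3 = {a, b, c, e, f}  B4 = {b, c, d, g, h}
Tree: B1–B2, B1–B3, B2–B4

The largest bag has 5 vertices, giving width 4; this decomposition certifies tw(G) ≤ 4. On the other hand G contains the 5-clique {b, c, d, g, h}. A clique must lie in a single bag of any decomposition, so no decomposition can have width below 4. Therefore the treewidth is 4.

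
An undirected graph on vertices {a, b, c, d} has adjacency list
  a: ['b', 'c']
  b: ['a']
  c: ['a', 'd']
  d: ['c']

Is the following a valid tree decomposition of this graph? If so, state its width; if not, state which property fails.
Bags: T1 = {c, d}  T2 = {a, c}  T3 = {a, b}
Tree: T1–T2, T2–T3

Checking the three conditions: (i) the bags cover all of {a, b, c, d}; (ii) for each edge, some bag contains both endpoints; (iii) the bags containing any fixed vertex form a subtree. All hold, so the decomposition is valid with width 2 − 1 = 1.

Yes; width 1.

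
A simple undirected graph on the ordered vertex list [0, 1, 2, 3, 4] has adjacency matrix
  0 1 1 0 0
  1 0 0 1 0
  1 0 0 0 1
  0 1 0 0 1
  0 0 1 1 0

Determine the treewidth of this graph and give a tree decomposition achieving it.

Treewidth 2.
Bags: B1 = {0, 1, 3}  B2 = {0, 2, 3}  B3 = {2, 3, 4}
Tree: B1–B2, B2–B3

Every bag has size at most 3, so the width is 3 − 1 = 2 and tw(G) ≤ 2. For the lower bound, G contains the cycle 3–1–0–2–4–3, so G is not a forest; only forests have treewidth ≤ 1, hence tw(G) ≥ 2. Therefore the treewidth is 2.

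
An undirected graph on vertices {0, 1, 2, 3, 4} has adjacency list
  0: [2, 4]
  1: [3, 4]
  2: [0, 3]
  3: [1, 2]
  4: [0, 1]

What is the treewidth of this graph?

2

A width-2 tree decomposition is:
Bags: B1 = {0, 2, 4}  B2 = {1, 2, 4}  B3 = {1, 2, 3}
Tree: B1–B2, B2–B3
Each bag holds 3 vertices, so the decomposition has width 2, which upper-bounds the treewidth. For the lower bound, G contains the cycle 2–0–4–1–3–2, so G is not a forest; only forests have treewidth ≤ 1, hence tw(G) ≥ 2. Therefore the treewidth is 2.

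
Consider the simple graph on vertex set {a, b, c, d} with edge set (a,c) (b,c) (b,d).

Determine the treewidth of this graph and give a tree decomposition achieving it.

Every bag has size at most 2, so the width is 2 − 1 = 1 and tw(G) ≤ 1. Since G has at least one edge (e.g. a–c), it is not an edgeless graph, so tw(G) ≥ 1. The upper and lower bounds meet at 1, so that is the treewidth.

Treewidth 1.
One such decomposition:
Bags: B1 = {a, c}  B2 = {b, c}  B3 = {b, d}
Tree: B1–B2, B2–B3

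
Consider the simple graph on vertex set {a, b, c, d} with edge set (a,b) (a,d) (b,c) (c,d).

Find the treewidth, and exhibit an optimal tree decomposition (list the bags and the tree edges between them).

Each bag holds 3 vertices, so the decomposition has width 2, which upper-bounds the treewidth. Since d–c–b–a–d is a cycle in G, G is not acyclic. Forests are exactly the graphs of treewidth ≤ 1, so tw(G) ≥ 2. Therefore the treewidth is 2.

Treewidth 2.
One optimal decomposition is:
Bags: B1 = {b, c, d}  B2 = {a, b, d}
Tree: B1–B2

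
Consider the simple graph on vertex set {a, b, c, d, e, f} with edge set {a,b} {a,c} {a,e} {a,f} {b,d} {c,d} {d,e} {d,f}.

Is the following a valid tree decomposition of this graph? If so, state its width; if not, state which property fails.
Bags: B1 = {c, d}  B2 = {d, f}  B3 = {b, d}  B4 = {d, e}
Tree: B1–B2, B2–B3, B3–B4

A tree decomposition must satisfy three properties: every vertex lies in some bag; for every edge, both endpoints lie together in some bag; and for every vertex, the bags containing it form a connected subtree. Here vertex a appears in no bag, so the decomposition is invalid.

No — vertex a appears in no bag.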